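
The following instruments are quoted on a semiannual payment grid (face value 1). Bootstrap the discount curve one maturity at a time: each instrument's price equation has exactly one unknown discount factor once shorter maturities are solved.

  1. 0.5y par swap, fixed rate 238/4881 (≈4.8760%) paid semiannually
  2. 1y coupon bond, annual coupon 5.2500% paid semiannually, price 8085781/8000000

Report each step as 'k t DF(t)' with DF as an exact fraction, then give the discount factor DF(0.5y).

step 1 [0.5y] swap r/2=119/4881: DF=(1 − 119/4881·(0))/(1+119/4881) = 4881/5000 ≈ 0.976200
step 2 [1y] bond c/2=21/800: DF=(8085781/8000000 − 21/800·(0.976200))/(1+21/800) = 9599/10000 ≈ 0.959900

1 1/2 4881/5000
2 1 9599/10000
DF(0.5y) = 4881/5000 ≈ 0.976200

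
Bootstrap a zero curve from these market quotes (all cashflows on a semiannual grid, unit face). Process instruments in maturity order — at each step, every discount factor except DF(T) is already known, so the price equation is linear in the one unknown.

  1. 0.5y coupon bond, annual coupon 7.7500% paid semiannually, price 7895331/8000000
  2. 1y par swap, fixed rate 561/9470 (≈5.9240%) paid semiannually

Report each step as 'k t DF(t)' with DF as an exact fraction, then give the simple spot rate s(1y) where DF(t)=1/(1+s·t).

1 1/2 9501/10000
2 1 9439/10000
s(1y) = (1/(9439/10000) − 1)/(1) = 561/9439 ≈ 5.9434%

step 1 [0.5y] bond c/2=31/800: DF=(7895331/8000000 − 31/800·(0))/(1+31/800) = 9501/10000 ≈ 0.950100
step 2 [1y] swap r/2=561/18940: DF=(1 − 561/18940·(0.950100))/(1+561/18940) = 9439/10000 ≈ 0.943900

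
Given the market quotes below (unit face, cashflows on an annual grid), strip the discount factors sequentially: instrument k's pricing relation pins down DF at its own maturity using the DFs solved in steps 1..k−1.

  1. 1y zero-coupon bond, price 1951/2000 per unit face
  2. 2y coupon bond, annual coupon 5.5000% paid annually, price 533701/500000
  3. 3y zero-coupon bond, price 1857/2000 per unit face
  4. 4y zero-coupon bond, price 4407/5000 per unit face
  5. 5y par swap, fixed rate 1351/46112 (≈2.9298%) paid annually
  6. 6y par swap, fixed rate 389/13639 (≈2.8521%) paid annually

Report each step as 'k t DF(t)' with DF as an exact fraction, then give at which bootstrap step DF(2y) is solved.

step 1 [1y] zero: DF = P = 1951/2000 ≈ 0.975500
step 2 [2y] bond c/1=11/200: DF=(533701/500000 − 11/200·(0.975500))/(1+11/200) = 9609/10000 ≈ 0.960900
step 3 [3y] zero: DF = P = 1857/2000 ≈ 0.928500
step 4 [4y] zero: DF = P = 4407/5000 ≈ 0.881400
step 5 [5y] swap r/1=1351/46112: DF=(1 − 1351/46112·(0.975500+0.960900+0.928500+0.881400))/(1+1351/46112) = 8649/10000 ≈ 0.864900
step 6 [6y] swap r/1=389/13639: DF=(1 − 389/13639·(0.975500+0.960900+0.928500+0.881400+0.864900))/(1+389/13639) = 2111/2500 ≈ 0.844400

1 1 1951/2000
2 2 9609/10000
3 3 1857/2000
4 4 4407/5000
5 5 8649/10000
6 6 2111/2500
DF(2y) is solved at step 2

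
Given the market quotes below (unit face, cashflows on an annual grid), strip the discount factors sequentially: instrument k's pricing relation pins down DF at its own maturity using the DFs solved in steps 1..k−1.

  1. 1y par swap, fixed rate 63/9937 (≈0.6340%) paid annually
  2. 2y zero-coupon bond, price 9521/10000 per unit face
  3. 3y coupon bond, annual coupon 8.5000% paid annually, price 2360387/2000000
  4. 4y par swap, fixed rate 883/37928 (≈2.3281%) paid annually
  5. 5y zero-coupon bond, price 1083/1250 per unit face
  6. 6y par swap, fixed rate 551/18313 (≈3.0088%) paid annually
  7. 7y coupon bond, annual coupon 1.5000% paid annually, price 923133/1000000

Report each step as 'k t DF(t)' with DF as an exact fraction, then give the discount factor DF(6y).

step 1 [1y] swap r/1=63/9937: DF=(1 − 63/9937·(0))/(1+63/9937) = 9937/10000 ≈ 0.993700
step 2 [2y] zero: DF = P = 9521/10000 ≈ 0.952100
step 3 [3y] bond c/1=17/200: DF=(2360387/2000000 − 17/200·(0.993700+0.952100))/(1+17/200) = 9353/10000 ≈ 0.935300
step 4 [4y] swap r/1=883/37928: DF=(1 − 883/37928·(0.993700+0.952100+0.935300))/(1+883/37928) = 9117/10000 ≈ 0.911700
step 5 [5y] zero: DF = P = 1083/1250 ≈ 0.866400
step 6 [6y] swap r/1=551/18313: DF=(1 − 551/18313·(0.993700+0.952100+0.935300+0.911700+0.866400))/(1+551/18313) = 8347/10000 ≈ 0.834700
step 7 [7y] bond c/1=3/200: DF=(923133/1000000 − 3/200·(0.993700+0.952100+0.935300+0.911700+0.866400+0.834700))/(1+3/200) = 8283/10000 ≈ 0.828300

1 1 9937/10000
2 2 9521/10000
3 3 9353/10000
4 4 9117/10000
5 5 1083/1250
6 6 8347/10000
7 7 8283/10000
DF(6y) = 8347/10000 ≈ 0.834700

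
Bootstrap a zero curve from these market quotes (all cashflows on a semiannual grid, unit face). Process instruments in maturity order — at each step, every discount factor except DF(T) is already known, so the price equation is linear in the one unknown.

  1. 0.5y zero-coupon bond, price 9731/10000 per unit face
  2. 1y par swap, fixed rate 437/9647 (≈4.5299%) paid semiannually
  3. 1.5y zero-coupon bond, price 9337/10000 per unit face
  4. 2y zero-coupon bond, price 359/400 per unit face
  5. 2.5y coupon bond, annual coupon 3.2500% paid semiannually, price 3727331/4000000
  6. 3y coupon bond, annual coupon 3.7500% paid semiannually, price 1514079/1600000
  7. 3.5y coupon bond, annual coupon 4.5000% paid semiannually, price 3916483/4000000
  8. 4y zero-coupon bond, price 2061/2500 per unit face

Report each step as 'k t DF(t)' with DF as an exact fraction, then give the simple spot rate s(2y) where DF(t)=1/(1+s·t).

1 1/2 9731/10000
2 1 9563/10000
3 3/2 9337/10000
4 2 359/400
5 5/2 1071/1250
6 3 8439/10000
7 7/2 4187/5000
8 4 2061/2500
s(2y) = (1/(359/400) − 1)/(2) = 41/718 ≈ 5.7103%

step 1 [0.5y] zero: DF = P = 9731/10000 ≈ 0.973100
step 2 [1y] swap r/2=437/19294: DF=(1 − 437/19294·(0.973100))/(1+437/19294) = 9563/10000 ≈ 0.956300
step 3 [1.5y] zero: DF = P = 9337/10000 ≈ 0.933700
step 4 [2y] zero: DF = P = 359/400 ≈ 0.897500
step 5 [2.5y] bond c/2=13/800: DF=(3727331/4000000 − 13/800·(0.973100+0.956300+0.933700+0.897500))/(1+13/800) = 1071/1250 ≈ 0.856800
step 6 [3y] bond c/2=3/160: DF=(1514079/1600000 − 3/160·(0.973100+0.956300+0.933700+0.897500+0.856800))/(1+3/160) = 8439/10000 ≈ 0.843900
step 7 [3.5y] bond c/2=9/400: DF=(3916483/4000000 − 9/400·(0.973100+0.956300+0.933700+0.897500+0.856800+0.843900))/(1+9/400) = 4187/5000 ≈ 0.837400
step 8 [4y] zero: DF = P = 2061/2500 ≈ 0.824400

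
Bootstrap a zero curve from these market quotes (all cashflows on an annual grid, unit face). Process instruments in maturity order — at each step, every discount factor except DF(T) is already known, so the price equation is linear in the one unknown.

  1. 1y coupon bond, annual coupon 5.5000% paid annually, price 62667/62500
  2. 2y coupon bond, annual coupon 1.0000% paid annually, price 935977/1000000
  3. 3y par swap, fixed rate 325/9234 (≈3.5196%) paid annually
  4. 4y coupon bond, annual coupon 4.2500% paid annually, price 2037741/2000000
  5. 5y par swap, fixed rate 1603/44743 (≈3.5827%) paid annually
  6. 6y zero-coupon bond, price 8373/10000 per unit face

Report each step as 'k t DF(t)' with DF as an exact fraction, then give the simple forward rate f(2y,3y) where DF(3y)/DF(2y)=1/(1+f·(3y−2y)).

1 1 594/625
2 2 9173/10000
3 3 361/400
4 4 2161/2500
5 5 8397/10000
6 6 8373/10000
f(2y,3y) = ((9173/10000)/(361/400) − 1)/(1) = 148/9025 ≈ 1.6399%

step 1 [1y] bond c/1=11/200: DF=(62667/62500 − 11/200·(0))/(1+11/200) = 594/625 ≈ 0.950400
step 2 [2y] bond c/1=1/100: DF=(935977/1000000 − 1/100·(0.950400))/(1+1/100) = 9173/10000 ≈ 0.917300
step 3 [3y] swap r/1=325/9234: DF=(1 − 325/9234·(0.950400+0.917300))/(1+325/9234) = 361/400 ≈ 0.902500
step 4 [4y] bond c/1=17/400: DF=(2037741/2000000 − 17/400·(0.950400+0.917300+0.902500))/(1+17/400) = 2161/2500 ≈ 0.864400
step 5 [5y] swap r/1=1603/44743: DF=(1 − 1603/44743·(0.950400+0.917300+0.902500+0.864400))/(1+1603/44743) = 8397/10000 ≈ 0.839700
step 6 [6y] zero: DF = P = 8373/10000 ≈ 0.837300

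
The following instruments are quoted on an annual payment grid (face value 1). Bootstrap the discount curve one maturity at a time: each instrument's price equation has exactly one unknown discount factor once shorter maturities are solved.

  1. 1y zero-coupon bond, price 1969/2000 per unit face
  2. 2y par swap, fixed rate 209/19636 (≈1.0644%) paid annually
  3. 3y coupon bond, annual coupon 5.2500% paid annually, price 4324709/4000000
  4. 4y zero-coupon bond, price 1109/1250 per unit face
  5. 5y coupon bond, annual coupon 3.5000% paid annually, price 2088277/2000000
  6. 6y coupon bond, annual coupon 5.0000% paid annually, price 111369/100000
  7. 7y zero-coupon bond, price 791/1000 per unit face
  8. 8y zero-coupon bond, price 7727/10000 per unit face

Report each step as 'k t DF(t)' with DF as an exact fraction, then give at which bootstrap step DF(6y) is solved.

1 1 1969/2000
2 2 9791/10000
3 3 9293/10000
4 4 1109/1250
5 5 881/1000
6 6 8387/10000
7 7 791/1000
8 8 7727/10000
DF(6y) is solved at step 6

step 1 [1y] zero: DF = P = 1969/2000 ≈ 0.984500
step 2 [2y] swap r/1=209/19636: DF=(1 − 209/19636·(0.984500))/(1+209/19636) = 9791/10000 ≈ 0.979100
step 3 [3y] bond c/1=21/400: DF=(4324709/4000000 − 21/400·(0.984500+0.979100))/(1+21/400) = 9293/10000 ≈ 0.929300
step 4 [4y] zero: DF = P = 1109/1250 ≈ 0.887200
step 5 [5y] bond c/1=7/200: DF=(2088277/2000000 − 7/200·(0.984500+0.979100+0.929300+0.887200))/(1+7/200) = 881/1000 ≈ 0.881000
step 6 [6y] bond c/1=1/20: DF=(111369/100000 − 1/20·(0.984500+0.979100+0.929300+0.887200+0.881000))/(1+1/20) = 8387/10000 ≈ 0.838700
step 7 [7y] zero: DF = P = 791/1000 ≈ 0.791000
step 8 [8y] zero: DF = P = 7727/10000 ≈ 0.772700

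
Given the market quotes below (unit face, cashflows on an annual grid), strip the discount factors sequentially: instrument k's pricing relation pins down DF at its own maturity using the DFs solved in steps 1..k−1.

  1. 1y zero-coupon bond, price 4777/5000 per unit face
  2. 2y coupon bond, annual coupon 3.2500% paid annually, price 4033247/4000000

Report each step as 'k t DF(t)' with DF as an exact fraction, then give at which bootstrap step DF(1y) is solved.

step 1 [1y] zero: DF = P = 4777/5000 ≈ 0.955400
step 2 [2y] bond c/1=13/400: DF=(4033247/4000000 − 13/400·(0.955400))/(1+13/400) = 1893/2000 ≈ 0.946500

1 1 4777/5000
2 2 1893/2000
DF(1y) is solved at step 1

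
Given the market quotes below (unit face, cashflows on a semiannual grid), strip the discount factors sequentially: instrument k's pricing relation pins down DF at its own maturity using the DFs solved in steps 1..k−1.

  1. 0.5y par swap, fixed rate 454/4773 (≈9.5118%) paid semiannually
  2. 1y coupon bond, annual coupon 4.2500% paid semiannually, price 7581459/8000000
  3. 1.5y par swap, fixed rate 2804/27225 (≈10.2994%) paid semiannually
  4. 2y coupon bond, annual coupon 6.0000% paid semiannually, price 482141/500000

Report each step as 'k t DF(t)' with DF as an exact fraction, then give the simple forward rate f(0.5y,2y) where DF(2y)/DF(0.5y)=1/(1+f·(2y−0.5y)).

step 1 [0.5y] swap r/2=227/4773: DF=(1 − 227/4773·(0))/(1+227/4773) = 4773/5000 ≈ 0.954600
step 2 [1y] bond c/2=17/800: DF=(7581459/8000000 − 17/800·(0.954600))/(1+17/800) = 9081/10000 ≈ 0.908100
step 3 [1.5y] swap r/2=1402/27225: DF=(1 − 1402/27225·(0.954600+0.908100))/(1+1402/27225) = 4299/5000 ≈ 0.859800
step 4 [2y] bond c/2=3/100: DF=(482141/500000 − 3/100·(0.954600+0.908100+0.859800))/(1+3/100) = 8569/10000 ≈ 0.856900

1 1/2 4773/5000
2 1 9081/10000
3 3/2 4299/5000
4 2 8569/10000
f(0.5y,2y) = ((4773/5000)/(8569/10000) − 1)/(3/2) = 1954/25707 ≈ 7.6010%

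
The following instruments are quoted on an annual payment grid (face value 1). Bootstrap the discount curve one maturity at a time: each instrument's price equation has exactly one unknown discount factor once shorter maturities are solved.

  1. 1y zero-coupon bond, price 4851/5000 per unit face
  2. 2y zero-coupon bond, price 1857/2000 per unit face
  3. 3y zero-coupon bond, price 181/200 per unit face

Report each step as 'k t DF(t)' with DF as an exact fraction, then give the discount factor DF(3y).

step 1 [1y] zero: DF = P = 4851/5000 ≈ 0.970200
step 2 [2y] zero: DF = P = 1857/2000 ≈ 0.928500
step 3 [3y] zero: DF = P = 181/200 ≈ 0.905000

1 1 4851/5000
2 2 1857/2000
3 3 181/200
DF(3y) = 181/200 ≈ 0.905000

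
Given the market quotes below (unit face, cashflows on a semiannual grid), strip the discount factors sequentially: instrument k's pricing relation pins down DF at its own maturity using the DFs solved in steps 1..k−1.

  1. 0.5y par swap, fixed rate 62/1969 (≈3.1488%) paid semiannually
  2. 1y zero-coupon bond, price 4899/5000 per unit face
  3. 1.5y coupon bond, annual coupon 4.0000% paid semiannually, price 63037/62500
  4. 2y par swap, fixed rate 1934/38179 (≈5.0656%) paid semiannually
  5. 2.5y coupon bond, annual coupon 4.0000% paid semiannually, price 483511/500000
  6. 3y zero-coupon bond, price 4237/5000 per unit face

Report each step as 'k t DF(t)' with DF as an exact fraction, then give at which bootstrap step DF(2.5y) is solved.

step 1 [0.5y] swap r/2=31/1969: DF=(1 − 31/1969·(0))/(1+31/1969) = 1969/2000 ≈ 0.984500
step 2 [1y] zero: DF = P = 4899/5000 ≈ 0.979800
step 3 [1.5y] bond c/2=1/50: DF=(63037/62500 − 1/50·(0.984500+0.979800))/(1+1/50) = 9503/10000 ≈ 0.950300
step 4 [2y] swap r/2=967/38179: DF=(1 − 967/38179·(0.984500+0.979800+0.950300))/(1+967/38179) = 9033/10000 ≈ 0.903300
step 5 [2.5y] bond c/2=1/50: DF=(483511/500000 − 1/50·(0.984500+0.979800+0.950300+0.903300))/(1+1/50) = 2183/2500 ≈ 0.873200
step 6 [3y] zero: DF = P = 4237/5000 ≈ 0.847400

1 1/2 1969/2000
2 1 4899/5000
3 3/2 9503/10000
4 2 9033/10000
5 5/2 2183/2500
6 3 4237/5000
DF(2.5y) is solved at step 5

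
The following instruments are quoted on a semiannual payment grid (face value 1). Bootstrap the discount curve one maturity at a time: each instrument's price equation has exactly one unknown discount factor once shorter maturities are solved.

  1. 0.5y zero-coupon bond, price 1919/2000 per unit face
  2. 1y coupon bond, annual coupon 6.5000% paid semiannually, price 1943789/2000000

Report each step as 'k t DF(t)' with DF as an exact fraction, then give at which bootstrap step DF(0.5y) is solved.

step 1 [0.5y] zero: DF = P = 1919/2000 ≈ 0.959500
step 2 [1y] bond c/2=13/400: DF=(1943789/2000000 − 13/400·(0.959500))/(1+13/400) = 9111/10000 ≈ 0.911100

1 1/2 1919/2000
2 1 9111/10000
DF(0.5y) is solved at step 1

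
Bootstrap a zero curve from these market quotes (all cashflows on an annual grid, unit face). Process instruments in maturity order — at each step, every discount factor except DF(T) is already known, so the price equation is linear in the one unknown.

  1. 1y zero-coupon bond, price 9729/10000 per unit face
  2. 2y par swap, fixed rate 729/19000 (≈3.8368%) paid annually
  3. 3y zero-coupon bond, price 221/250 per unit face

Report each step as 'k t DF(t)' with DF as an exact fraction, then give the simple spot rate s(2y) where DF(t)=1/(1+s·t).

step 1 [1y] zero: DF = P = 9729/10000 ≈ 0.972900
step 2 [2y] swap r/1=729/19000: DF=(1 − 729/19000·(0.972900))/(1+729/19000) = 9271/10000 ≈ 0.927100
step 3 [3y] zero: DF = P = 221/250 ≈ 0.884000

1 1 9729/10000
2 2 9271/10000
3 3 221/250
s(2y) = (1/(9271/10000) − 1)/(2) = 729/18542 ≈ 3.9316%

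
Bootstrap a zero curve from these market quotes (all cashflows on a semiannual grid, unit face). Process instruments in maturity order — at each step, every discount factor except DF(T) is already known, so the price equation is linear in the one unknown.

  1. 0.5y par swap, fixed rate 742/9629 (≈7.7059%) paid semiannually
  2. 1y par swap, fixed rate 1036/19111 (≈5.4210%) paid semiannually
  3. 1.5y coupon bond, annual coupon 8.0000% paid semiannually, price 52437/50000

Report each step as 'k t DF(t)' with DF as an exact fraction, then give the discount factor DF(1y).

1 1/2 9629/10000
2 1 4741/5000
3 3/2 9349/10000
DF(1y) = 4741/5000 ≈ 0.948200

step 1 [0.5y] swap r/2=371/9629: DF=(1 − 371/9629·(0))/(1+371/9629) = 9629/10000 ≈ 0.962900
step 2 [1y] swap r/2=518/19111: DF=(1 − 518/19111·(0.962900))/(1+518/19111) = 4741/5000 ≈ 0.948200
step 3 [1.5y] bond c/2=1/25: DF=(52437/50000 − 1/25·(0.962900+0.948200))/(1+1/25) = 9349/10000 ≈ 0.934900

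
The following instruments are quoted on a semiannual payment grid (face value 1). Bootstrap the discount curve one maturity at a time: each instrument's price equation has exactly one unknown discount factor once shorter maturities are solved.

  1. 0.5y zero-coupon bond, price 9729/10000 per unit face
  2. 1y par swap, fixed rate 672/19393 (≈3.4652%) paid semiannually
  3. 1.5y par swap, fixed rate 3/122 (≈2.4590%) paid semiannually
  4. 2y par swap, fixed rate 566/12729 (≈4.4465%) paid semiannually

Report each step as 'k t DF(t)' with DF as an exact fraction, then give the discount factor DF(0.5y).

step 1 [0.5y] zero: DF = P = 9729/10000 ≈ 0.972900
step 2 [1y] swap r/2=336/19393: DF=(1 − 336/19393·(0.972900))/(1+336/19393) = 604/625 ≈ 0.966400
step 3 [1.5y] swap r/2=3/244: DF=(1 − 3/244·(0.972900+0.966400))/(1+3/244) = 9643/10000 ≈ 0.964300
step 4 [2y] swap r/2=283/12729: DF=(1 − 283/12729·(0.972900+0.966400+0.964300))/(1+283/12729) = 9151/10000 ≈ 0.915100

1 1/2 9729/10000
2 1 604/625
3 3/2 9643/10000
4 2 9151/10000
DF(0.5y) = 9729/10000 ≈ 0.972900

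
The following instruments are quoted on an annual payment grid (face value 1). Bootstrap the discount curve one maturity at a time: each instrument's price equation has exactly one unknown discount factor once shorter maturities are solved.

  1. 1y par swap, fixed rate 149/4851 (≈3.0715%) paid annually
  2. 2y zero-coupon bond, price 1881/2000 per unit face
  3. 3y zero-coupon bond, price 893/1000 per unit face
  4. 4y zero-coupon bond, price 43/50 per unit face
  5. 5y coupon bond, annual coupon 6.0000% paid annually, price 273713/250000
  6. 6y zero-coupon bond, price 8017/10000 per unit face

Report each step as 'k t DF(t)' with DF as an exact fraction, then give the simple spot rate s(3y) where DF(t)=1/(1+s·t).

1 1 4851/5000
2 2 1881/2000
3 3 893/1000
4 4 43/50
5 5 1651/2000
6 6 8017/10000
s(3y) = (1/(893/1000) − 1)/(3) = 107/2679 ≈ 3.9940%

step 1 [1y] swap r/1=149/4851: DF=(1 − 149/4851·(0))/(1+149/4851) = 4851/5000 ≈ 0.970200
step 2 [2y] zero: DF = P = 1881/2000 ≈ 0.940500
step 3 [3y] zero: DF = P = 893/1000 ≈ 0.893000
step 4 [4y] zero: DF = P = 43/50 ≈ 0.860000
step 5 [5y] bond c/1=3/50: DF=(273713/250000 − 3/50·(0.970200+0.940500+0.893000+0.860000))/(1+3/50) = 1651/2000 ≈ 0.825500
step 6 [6y] zero: DF = P = 8017/10000 ≈ 0.801700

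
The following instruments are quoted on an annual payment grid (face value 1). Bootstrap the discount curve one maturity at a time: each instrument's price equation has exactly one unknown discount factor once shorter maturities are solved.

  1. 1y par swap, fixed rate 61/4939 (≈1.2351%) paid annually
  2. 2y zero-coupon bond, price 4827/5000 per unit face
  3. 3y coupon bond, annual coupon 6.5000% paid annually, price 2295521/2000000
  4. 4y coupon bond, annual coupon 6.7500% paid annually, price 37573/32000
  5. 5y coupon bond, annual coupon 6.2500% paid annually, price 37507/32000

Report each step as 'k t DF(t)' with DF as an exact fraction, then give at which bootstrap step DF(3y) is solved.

step 1 [1y] swap r/1=61/4939: DF=(1 − 61/4939·(0))/(1+61/4939) = 4939/5000 ≈ 0.987800
step 2 [2y] zero: DF = P = 4827/5000 ≈ 0.965400
step 3 [3y] bond c/1=13/200: DF=(2295521/2000000 − 13/200·(0.987800+0.965400))/(1+13/200) = 1917/2000 ≈ 0.958500
step 4 [4y] bond c/1=27/400: DF=(37573/32000 − 27/400·(0.987800+0.965400+0.958500))/(1+27/400) = 4579/5000 ≈ 0.915800
step 5 [5y] bond c/1=1/16: DF=(37507/32000 − 1/16·(0.987800+0.965400+0.958500+0.915800))/(1+1/16) = 439/500 ≈ 0.878000

1 1 4939/5000
2 2 4827/5000
3 3 1917/2000
4 4 4579/5000
5 5 439/500
DF(3y) is solved at step 3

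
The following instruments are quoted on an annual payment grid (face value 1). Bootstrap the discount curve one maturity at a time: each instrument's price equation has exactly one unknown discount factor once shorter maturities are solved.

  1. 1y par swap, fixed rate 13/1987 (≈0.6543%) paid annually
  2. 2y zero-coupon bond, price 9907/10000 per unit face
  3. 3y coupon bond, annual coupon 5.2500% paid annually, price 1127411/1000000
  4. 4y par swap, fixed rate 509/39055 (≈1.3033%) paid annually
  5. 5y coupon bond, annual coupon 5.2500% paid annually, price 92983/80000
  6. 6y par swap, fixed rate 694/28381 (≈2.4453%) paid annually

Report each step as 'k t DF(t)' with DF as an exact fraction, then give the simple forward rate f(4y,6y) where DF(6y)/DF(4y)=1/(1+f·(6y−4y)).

step 1 [1y] swap r/1=13/1987: DF=(1 − 13/1987·(0))/(1+13/1987) = 1987/2000 ≈ 0.993500
step 2 [2y] zero: DF = P = 9907/10000 ≈ 0.990700
step 3 [3y] bond c/1=21/400: DF=(1127411/1000000 − 21/400·(0.993500+0.990700))/(1+21/400) = 4861/5000 ≈ 0.972200
step 4 [4y] swap r/1=509/39055: DF=(1 − 509/39055·(0.993500+0.990700+0.972200))/(1+509/39055) = 9491/10000 ≈ 0.949100
step 5 [5y] bond c/1=21/400: DF=(92983/80000 − 21/400·(0.993500+0.990700+0.972200+0.949100))/(1+21/400) = 1819/2000 ≈ 0.909500
step 6 [6y] swap r/1=694/28381: DF=(1 − 694/28381·(0.993500+0.990700+0.972200+0.949100+0.909500))/(1+694/28381) = 2153/2500 ≈ 0.861200

1 1 1987/2000
2 2 9907/10000
3 3 4861/5000
4 4 9491/10000
5 5 1819/2000
6 6 2153/2500
f(4y,6y) = ((9491/10000)/(2153/2500) − 1)/(2) = 879/17224 ≈ 5.1033%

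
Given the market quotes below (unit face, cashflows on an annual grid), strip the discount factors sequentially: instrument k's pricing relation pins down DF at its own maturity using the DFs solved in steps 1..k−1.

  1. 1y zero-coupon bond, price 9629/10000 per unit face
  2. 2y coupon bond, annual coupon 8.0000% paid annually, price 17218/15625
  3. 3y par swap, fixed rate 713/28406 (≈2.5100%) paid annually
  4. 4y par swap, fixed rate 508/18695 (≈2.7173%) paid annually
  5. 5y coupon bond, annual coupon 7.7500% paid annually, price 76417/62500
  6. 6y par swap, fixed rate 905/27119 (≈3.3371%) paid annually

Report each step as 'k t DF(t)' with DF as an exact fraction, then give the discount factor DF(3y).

1 1 9629/10000
2 2 949/1000
3 3 9287/10000
4 4 1123/1250
5 5 4329/5000
6 6 819/1000
DF(3y) = 9287/10000 ≈ 0.928700

step 1 [1y] zero: DF = P = 9629/10000 ≈ 0.962900
step 2 [2y] bond c/1=2/25: DF=(17218/15625 − 2/25·(0.962900))/(1+2/25) = 949/1000 ≈ 0.949000
step 3 [3y] swap r/1=713/28406: DF=(1 − 713/28406·(0.962900+0.949000))/(1+713/28406) = 9287/10000 ≈ 0.928700
step 4 [4y] swap r/1=508/18695: DF=(1 − 508/18695·(0.962900+0.949000+0.928700))/(1+508/18695) = 1123/1250 ≈ 0.898400
step 5 [5y] bond c/1=31/400: DF=(76417/62500 − 31/400·(0.962900+0.949000+0.928700+0.898400))/(1+31/400) = 4329/5000 ≈ 0.865800
step 6 [6y] swap r/1=905/27119: DF=(1 − 905/27119·(0.962900+0.949000+0.928700+0.898400+0.865800))/(1+905/27119) = 819/1000 ≈ 0.819000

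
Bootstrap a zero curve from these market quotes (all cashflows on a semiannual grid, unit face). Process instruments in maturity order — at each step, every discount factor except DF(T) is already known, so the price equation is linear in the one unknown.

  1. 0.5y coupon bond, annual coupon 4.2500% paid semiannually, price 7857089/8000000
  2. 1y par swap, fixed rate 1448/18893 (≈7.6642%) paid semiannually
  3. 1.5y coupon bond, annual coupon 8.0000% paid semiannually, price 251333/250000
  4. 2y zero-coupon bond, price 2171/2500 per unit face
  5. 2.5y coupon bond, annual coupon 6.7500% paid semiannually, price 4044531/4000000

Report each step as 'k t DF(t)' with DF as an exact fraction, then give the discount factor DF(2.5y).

step 1 [0.5y] bond c/2=17/800: DF=(7857089/8000000 − 17/800·(0))/(1+17/800) = 9617/10000 ≈ 0.961700
step 2 [1y] swap r/2=724/18893: DF=(1 − 724/18893·(0.961700))/(1+724/18893) = 2319/2500 ≈ 0.927600
step 3 [1.5y] bond c/2=1/25: DF=(251333/250000 − 1/25·(0.961700+0.927600))/(1+1/25) = 447/500 ≈ 0.894000
step 4 [2y] zero: DF = P = 2171/2500 ≈ 0.868400
step 5 [2.5y] bond c/2=27/800: DF=(4044531/4000000 − 27/800·(0.961700+0.927600+0.894000+0.868400))/(1+27/800) = 8589/10000 ≈ 0.858900

1 1/2 9617/10000
2 1 2319/2500
3 3/2 447/500
4 2 2171/2500
5 5/2 8589/10000
DF(2.5y) = 8589/10000 ≈ 0.858900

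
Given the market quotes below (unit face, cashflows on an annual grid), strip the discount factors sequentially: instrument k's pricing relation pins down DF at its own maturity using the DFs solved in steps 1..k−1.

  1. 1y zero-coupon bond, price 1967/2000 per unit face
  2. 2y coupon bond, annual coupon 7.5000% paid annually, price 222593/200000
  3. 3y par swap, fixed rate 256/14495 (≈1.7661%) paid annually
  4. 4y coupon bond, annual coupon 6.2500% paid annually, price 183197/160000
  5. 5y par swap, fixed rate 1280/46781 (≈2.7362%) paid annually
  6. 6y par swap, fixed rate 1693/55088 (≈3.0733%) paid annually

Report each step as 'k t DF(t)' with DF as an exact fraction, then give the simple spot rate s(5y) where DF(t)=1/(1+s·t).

step 1 [1y] zero: DF = P = 1967/2000 ≈ 0.983500
step 2 [2y] bond c/1=3/40: DF=(222593/200000 − 3/40·(0.983500))/(1+3/40) = 9667/10000 ≈ 0.966700
step 3 [3y] swap r/1=256/14495: DF=(1 − 256/14495·(0.983500+0.966700))/(1+256/14495) = 593/625 ≈ 0.948800
step 4 [4y] bond c/1=1/16: DF=(183197/160000 − 1/16·(0.983500+0.966700+0.948800))/(1+1/16) = 9071/10000 ≈ 0.907100
step 5 [5y] swap r/1=1280/46781: DF=(1 − 1280/46781·(0.983500+0.966700+0.948800+0.907100))/(1+1280/46781) = 109/125 ≈ 0.872000
step 6 [6y] swap r/1=1693/55088: DF=(1 − 1693/55088·(0.983500+0.966700+0.948800+0.907100+0.872000))/(1+1693/55088) = 8307/10000 ≈ 0.830700

1 1 1967/2000
2 2 9667/10000
3 3 593/625
4 4 9071/10000
5 5 109/125
6 6 8307/10000
s(5y) = (1/(109/125) − 1)/(5) = 16/545 ≈ 2.9358%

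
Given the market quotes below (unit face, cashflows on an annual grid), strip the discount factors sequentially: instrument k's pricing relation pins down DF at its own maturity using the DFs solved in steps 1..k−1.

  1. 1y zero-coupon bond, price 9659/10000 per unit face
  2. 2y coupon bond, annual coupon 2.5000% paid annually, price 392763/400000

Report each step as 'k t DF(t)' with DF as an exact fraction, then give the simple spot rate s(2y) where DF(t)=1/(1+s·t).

1 1 9659/10000
2 2 584/625
s(2y) = (1/(584/625) − 1)/(2) = 41/1168 ≈ 3.5103%

step 1 [1y] zero: DF = P = 9659/10000 ≈ 0.965900
step 2 [2y] bond c/1=1/40: DF=(392763/400000 − 1/40·(0.965900))/(1+1/40) = 584/625 ≈ 0.934400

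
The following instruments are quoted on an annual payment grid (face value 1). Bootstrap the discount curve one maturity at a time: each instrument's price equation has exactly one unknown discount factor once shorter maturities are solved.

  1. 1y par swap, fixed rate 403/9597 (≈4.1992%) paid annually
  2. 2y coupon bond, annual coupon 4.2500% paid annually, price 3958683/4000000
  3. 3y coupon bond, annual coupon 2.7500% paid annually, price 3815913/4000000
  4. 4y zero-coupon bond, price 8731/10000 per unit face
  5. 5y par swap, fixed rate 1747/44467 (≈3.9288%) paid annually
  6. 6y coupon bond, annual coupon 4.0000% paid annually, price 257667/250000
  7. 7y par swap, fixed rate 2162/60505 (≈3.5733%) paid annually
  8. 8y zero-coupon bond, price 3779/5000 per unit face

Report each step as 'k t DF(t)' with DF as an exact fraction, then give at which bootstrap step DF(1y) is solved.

step 1 [1y] swap r/1=403/9597: DF=(1 − 403/9597·(0))/(1+403/9597) = 9597/10000 ≈ 0.959700
step 2 [2y] bond c/1=17/400: DF=(3958683/4000000 − 17/400·(0.959700))/(1+17/400) = 4551/5000 ≈ 0.910200
step 3 [3y] bond c/1=11/400: DF=(3815913/4000000 − 11/400·(0.959700+0.910200))/(1+11/400) = 549/625 ≈ 0.878400
step 4 [4y] zero: DF = P = 8731/10000 ≈ 0.873100
step 5 [5y] swap r/1=1747/44467: DF=(1 − 1747/44467·(0.959700+0.910200+0.878400+0.873100))/(1+1747/44467) = 8253/10000 ≈ 0.825300
step 6 [6y] bond c/1=1/25: DF=(257667/250000 − 1/25·(0.959700+0.910200+0.878400+0.873100+0.825300))/(1+1/25) = 41/50 ≈ 0.820000
step 7 [7y] swap r/1=2162/60505: DF=(1 − 2162/60505·(0.959700+0.910200+0.878400+0.873100+0.825300+0.820000))/(1+2162/60505) = 3919/5000 ≈ 0.783800
step 8 [8y] zero: DF = P = 3779/5000 ≈ 0.755800

1 1 9597/10000
2 2 4551/5000
3 3 549/625
4 4 8731/10000
5 5 8253/10000
6 6 41/50
7 7 3919/5000
8 8 3779/5000
DF(1y) is solved at step 1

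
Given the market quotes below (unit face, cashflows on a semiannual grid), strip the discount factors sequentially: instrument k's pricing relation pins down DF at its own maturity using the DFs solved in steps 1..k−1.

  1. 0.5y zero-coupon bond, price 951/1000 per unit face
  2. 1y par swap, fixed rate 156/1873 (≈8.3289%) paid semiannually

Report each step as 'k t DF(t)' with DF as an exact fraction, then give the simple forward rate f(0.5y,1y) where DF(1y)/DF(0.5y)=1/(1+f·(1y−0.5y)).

step 1 [0.5y] zero: DF = P = 951/1000 ≈ 0.951000
step 2 [1y] swap r/2=78/1873: DF=(1 − 78/1873·(0.951000))/(1+78/1873) = 461/500 ≈ 0.922000

1 1/2 951/1000
2 1 461/500
f(0.5y,1y) = ((951/1000)/(461/500) − 1)/(1/2) = 29/461 ≈ 6.2907%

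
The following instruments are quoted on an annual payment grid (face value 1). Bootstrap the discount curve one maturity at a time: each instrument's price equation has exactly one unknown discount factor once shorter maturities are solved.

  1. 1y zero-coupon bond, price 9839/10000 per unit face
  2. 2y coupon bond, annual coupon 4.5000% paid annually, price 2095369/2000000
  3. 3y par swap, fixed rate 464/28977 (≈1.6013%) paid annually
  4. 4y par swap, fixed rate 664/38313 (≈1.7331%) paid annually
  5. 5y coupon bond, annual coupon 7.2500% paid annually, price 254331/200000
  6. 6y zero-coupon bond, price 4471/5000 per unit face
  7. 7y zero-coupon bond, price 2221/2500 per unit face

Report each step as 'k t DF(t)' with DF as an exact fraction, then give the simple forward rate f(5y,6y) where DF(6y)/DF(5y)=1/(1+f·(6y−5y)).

1 1 9839/10000
2 2 4801/5000
3 3 596/625
4 4 1167/1250
5 5 9267/10000
6 6 4471/5000
7 7 2221/2500
f(5y,6y) = ((9267/10000)/(4471/5000) − 1)/(1) = 325/8942 ≈ 3.6345%

step 1 [1y] zero: DF = P = 9839/10000 ≈ 0.983900
step 2 [2y] bond c/1=9/200: DF=(2095369/2000000 − 9/200·(0.983900))/(1+9/200) = 4801/5000 ≈ 0.960200
step 3 [3y] swap r/1=464/28977: DF=(1 − 464/28977·(0.983900+0.960200))/(1+464/28977) = 596/625 ≈ 0.953600
step 4 [4y] swap r/1=664/38313: DF=(1 − 664/38313·(0.983900+0.960200+0.953600))/(1+664/38313) = 1167/1250 ≈ 0.933600
step 5 [5y] bond c/1=29/400: DF=(254331/200000 − 29/400·(0.983900+0.960200+0.953600+0.933600))/(1+29/400) = 9267/10000 ≈ 0.926700
step 6 [6y] zero: DF = P = 4471/5000 ≈ 0.894200
step 7 [7y] zero: DF = P = 2221/2500 ≈ 0.888400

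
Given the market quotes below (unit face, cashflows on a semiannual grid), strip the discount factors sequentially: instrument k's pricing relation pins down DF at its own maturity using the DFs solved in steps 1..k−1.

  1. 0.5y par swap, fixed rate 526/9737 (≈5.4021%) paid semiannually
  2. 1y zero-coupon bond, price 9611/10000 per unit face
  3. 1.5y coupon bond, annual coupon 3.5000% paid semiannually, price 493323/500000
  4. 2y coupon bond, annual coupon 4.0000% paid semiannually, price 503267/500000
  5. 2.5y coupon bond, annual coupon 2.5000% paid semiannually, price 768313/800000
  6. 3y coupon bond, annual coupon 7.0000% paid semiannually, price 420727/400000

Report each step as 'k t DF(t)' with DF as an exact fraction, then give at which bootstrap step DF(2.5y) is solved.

1 1/2 9737/10000
2 1 9611/10000
3 3/2 2341/2500
4 2 1861/2000
5 5/2 1127/1250
6 3 2143/2500
DF(2.5y) is solved at step 5

step 1 [0.5y] swap r/2=263/9737: DF=(1 − 263/9737·(0))/(1+263/9737) = 9737/10000 ≈ 0.973700
step 2 [1y] zero: DF = P = 9611/10000 ≈ 0.961100
step 3 [1.5y] bond c/2=7/400: DF=(493323/500000 − 7/400·(0.973700+0.961100))/(1+7/400) = 2341/2500 ≈ 0.936400
step 4 [2y] bond c/2=1/50: DF=(503267/500000 − 1/50·(0.973700+0.961100+0.936400))/(1+1/50) = 1861/2000 ≈ 0.930500
step 5 [2.5y] bond c/2=1/80: DF=(768313/800000 − 1/80·(0.973700+0.961100+0.936400+0.930500))/(1+1/80) = 1127/1250 ≈ 0.901600
step 6 [3y] bond c/2=7/200: DF=(420727/400000 − 7/200·(0.973700+0.961100+0.936400+0.930500+0.901600))/(1+7/200) = 2143/2500 ≈ 0.857200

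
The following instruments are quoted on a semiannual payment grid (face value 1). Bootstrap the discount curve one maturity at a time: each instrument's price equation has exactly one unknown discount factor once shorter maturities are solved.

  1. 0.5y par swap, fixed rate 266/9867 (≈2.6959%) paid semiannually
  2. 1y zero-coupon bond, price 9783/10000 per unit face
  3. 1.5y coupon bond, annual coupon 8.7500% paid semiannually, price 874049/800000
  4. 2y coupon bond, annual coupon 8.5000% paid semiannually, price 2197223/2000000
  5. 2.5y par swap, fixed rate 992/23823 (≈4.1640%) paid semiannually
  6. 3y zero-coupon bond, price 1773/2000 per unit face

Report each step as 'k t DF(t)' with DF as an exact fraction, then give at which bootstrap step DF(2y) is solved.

1 1/2 9867/10000
2 1 9783/10000
3 3/2 2411/2500
4 2 584/625
5 5/2 563/625
6 3 1773/2000
DF(2y) is solved at step 4

step 1 [0.5y] swap r/2=133/9867: DF=(1 − 133/9867·(0))/(1+133/9867) = 9867/10000 ≈ 0.986700
step 2 [1y] zero: DF = P = 9783/10000 ≈ 0.978300
step 3 [1.5y] bond c/2=7/160: DF=(874049/800000 − 7/160·(0.986700+0.978300))/(1+7/160) = 2411/2500 ≈ 0.964400
step 4 [2y] bond c/2=17/400: DF=(2197223/2000000 − 17/400·(0.986700+0.978300+0.964400))/(1+17/400) = 584/625 ≈ 0.934400
step 5 [2.5y] swap r/2=496/23823: DF=(1 − 496/23823·(0.986700+0.978300+0.964400+0.934400))/(1+496/23823) = 563/625 ≈ 0.900800
step 6 [3y] zero: DF = P = 1773/2000 ≈ 0.886500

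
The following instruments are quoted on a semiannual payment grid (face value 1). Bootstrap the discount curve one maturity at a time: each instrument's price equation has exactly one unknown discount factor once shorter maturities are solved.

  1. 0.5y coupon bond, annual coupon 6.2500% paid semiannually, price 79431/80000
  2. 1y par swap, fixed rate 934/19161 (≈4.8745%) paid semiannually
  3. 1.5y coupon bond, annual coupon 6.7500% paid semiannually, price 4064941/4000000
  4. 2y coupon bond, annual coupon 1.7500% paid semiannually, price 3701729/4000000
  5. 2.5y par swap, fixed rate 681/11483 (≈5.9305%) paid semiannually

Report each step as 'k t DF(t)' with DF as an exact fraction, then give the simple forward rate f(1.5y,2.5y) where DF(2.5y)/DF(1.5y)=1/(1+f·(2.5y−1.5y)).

1 1/2 2407/2500
2 1 9533/10000
3 3/2 1841/2000
4 2 558/625
5 5/2 4319/5000
f(1.5y,2.5y) = ((1841/2000)/(4319/5000) − 1)/(1) = 81/1234 ≈ 6.5640%

step 1 [0.5y] bond c/2=1/32: DF=(79431/80000 − 1/32·(0))/(1+1/32) = 2407/2500 ≈ 0.962800
step 2 [1y] swap r/2=467/19161: DF=(1 − 467/19161·(0.962800))/(1+467/19161) = 9533/10000 ≈ 0.953300
step 3 [1.5y] bond c/2=27/800: DF=(4064941/4000000 − 27/800·(0.962800+0.953300))/(1+27/800) = 1841/2000 ≈ 0.920500
step 4 [2y] bond c/2=7/800: DF=(3701729/4000000 − 7/800·(0.962800+0.953300+0.920500))/(1+7/800) = 558/625 ≈ 0.892800
step 5 [2.5y] swap r/2=681/22966: DF=(1 − 681/22966·(0.962800+0.953300+0.920500+0.892800))/(1+681/22966) = 4319/5000 ≈ 0.863800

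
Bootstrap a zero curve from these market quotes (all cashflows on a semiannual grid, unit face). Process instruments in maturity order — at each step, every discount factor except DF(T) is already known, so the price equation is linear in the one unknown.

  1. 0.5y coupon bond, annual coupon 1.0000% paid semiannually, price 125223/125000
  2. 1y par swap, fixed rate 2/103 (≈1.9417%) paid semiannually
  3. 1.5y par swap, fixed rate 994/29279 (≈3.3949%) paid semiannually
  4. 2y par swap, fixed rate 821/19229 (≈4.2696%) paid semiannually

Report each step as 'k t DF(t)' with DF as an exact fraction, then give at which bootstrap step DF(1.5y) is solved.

step 1 [0.5y] bond c/2=1/200: DF=(125223/125000 − 1/200·(0))/(1+1/200) = 623/625 ≈ 0.996800
step 2 [1y] swap r/2=1/103: DF=(1 − 1/103·(0.996800))/(1+1/103) = 613/625 ≈ 0.980800
step 3 [1.5y] swap r/2=497/29279: DF=(1 − 497/29279·(0.996800+0.980800))/(1+497/29279) = 9503/10000 ≈ 0.950300
step 4 [2y] swap r/2=821/38458: DF=(1 − 821/38458·(0.996800+0.980800+0.950300))/(1+821/38458) = 9179/10000 ≈ 0.917900

1 1/2 623/625
2 1 613/625
3 3/2 9503/10000
4 2 9179/10000
DF(1.5y) is solved at step 3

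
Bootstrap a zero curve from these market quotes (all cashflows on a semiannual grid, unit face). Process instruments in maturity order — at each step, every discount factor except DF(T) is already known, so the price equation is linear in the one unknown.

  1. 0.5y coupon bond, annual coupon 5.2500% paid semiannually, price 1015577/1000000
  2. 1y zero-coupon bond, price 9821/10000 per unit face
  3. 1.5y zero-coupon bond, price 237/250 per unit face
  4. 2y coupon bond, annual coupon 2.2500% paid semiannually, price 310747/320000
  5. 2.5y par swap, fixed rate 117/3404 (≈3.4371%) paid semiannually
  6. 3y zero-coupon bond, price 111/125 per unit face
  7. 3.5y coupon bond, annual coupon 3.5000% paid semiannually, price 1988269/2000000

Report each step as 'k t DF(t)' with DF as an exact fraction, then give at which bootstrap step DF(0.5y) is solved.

step 1 [0.5y] bond c/2=21/800: DF=(1015577/1000000 − 21/800·(0))/(1+21/800) = 1237/1250 ≈ 0.989600
step 2 [1y] zero: DF = P = 9821/10000 ≈ 0.982100
step 3 [1.5y] zero: DF = P = 237/250 ≈ 0.948000
step 4 [2y] bond c/2=9/800: DF=(310747/320000 − 9/800·(0.989600+0.982100+0.948000))/(1+9/800) = 4639/5000 ≈ 0.927800
step 5 [2.5y] swap r/2=117/6808: DF=(1 − 117/6808·(0.989600+0.982100+0.948000+0.927800))/(1+117/6808) = 9181/10000 ≈ 0.918100
step 6 [3y] zero: DF = P = 111/125 ≈ 0.888000
step 7 [3.5y] bond c/2=7/400: DF=(1988269/2000000 − 7/400·(0.989600+0.982100+0.948000+0.927800+0.918100+0.888000))/(1+7/400) = 4399/5000 ≈ 0.879800

1 1/2 1237/1250
2 1 9821/10000
3 3/2 237/250
4 2 4639/5000
5 5/2 9181/10000
6 3 111/125
7 7/2 4399/5000
DF(0.5y) is solved at step 1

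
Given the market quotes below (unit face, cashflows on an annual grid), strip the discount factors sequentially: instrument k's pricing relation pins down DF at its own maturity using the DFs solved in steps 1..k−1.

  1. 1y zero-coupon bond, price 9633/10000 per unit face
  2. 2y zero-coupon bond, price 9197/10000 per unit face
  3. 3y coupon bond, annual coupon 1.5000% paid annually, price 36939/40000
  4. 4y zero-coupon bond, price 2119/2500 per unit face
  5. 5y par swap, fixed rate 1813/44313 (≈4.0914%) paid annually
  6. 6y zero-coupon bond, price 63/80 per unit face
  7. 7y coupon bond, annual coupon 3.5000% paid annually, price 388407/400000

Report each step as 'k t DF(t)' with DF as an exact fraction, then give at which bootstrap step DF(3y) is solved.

1 1 9633/10000
2 2 9197/10000
3 3 441/500
4 4 2119/2500
5 5 8187/10000
6 6 63/80
7 7 7617/10000
DF(3y) is solved at step 3

step 1 [1y] zero: DF = P = 9633/10000 ≈ 0.963300
step 2 [2y] zero: DF = P = 9197/10000 ≈ 0.919700
step 3 [3y] bond c/1=3/200: DF=(36939/40000 − 3/200·(0.963300+0.919700))/(1+3/200) = 441/500 ≈ 0.882000
step 4 [4y] zero: DF = P = 2119/2500 ≈ 0.847600
step 5 [5y] swap r/1=1813/44313: DF=(1 − 1813/44313·(0.963300+0.919700+0.882000+0.847600))/(1+1813/44313) = 8187/10000 ≈ 0.818700
step 6 [6y] zero: DF = P = 63/80 ≈ 0.787500
step 7 [7y] bond c/1=7/200: DF=(388407/400000 − 7/200·(0.963300+0.919700+0.882000+0.847600+0.818700+0.787500))/(1+7/200) = 7617/10000 ≈ 0.761700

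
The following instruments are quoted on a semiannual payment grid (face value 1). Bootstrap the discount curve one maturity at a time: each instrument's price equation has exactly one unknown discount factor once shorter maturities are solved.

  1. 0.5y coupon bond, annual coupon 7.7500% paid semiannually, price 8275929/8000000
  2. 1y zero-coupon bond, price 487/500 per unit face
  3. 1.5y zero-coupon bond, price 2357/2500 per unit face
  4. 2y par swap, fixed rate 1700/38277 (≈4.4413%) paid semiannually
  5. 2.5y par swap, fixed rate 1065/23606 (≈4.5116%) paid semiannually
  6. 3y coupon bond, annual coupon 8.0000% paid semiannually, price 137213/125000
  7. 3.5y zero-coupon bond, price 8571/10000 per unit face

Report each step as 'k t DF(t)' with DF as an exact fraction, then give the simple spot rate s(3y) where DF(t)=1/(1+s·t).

step 1 [0.5y] bond c/2=31/800: DF=(8275929/8000000 − 31/800·(0))/(1+31/800) = 9959/10000 ≈ 0.995900
step 2 [1y] zero: DF = P = 487/500 ≈ 0.974000
step 3 [1.5y] zero: DF = P = 2357/2500 ≈ 0.942800
step 4 [2y] swap r/2=850/38277: DF=(1 − 850/38277·(0.995900+0.974000+0.942800))/(1+850/38277) = 183/200 ≈ 0.915000
step 5 [2.5y] swap r/2=1065/47212: DF=(1 − 1065/47212·(0.995900+0.974000+0.942800+0.915000))/(1+1065/47212) = 1787/2000 ≈ 0.893500
step 6 [3y] bond c/2=1/25: DF=(137213/125000 − 1/25·(0.995900+0.974000+0.942800+0.915000+0.893500))/(1+1/25) = 8739/10000 ≈ 0.873900
step 7 [3.5y] zero: DF = P = 8571/10000 ≈ 0.857100

1 1/2 9959/10000
2 1 487/500
3 3/2 2357/2500
4 2 183/200
5 5/2 1787/2000
6 3 8739/10000
7 7/2 8571/10000
s(3y) = (1/(8739/10000) − 1)/(3) = 1261/26217 ≈ 4.8099%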